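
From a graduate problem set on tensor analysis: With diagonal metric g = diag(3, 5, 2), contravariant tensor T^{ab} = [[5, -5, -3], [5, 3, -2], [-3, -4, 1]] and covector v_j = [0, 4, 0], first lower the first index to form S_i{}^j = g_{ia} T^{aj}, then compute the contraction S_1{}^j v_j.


Step 1: lower the first index. For a diagonal metric, g_{ia} T^{aj} = g_{ii} T^{ij} (no sum on i).
g_{11} = 3
S_1{}^1 = 3 * T^{11} = 3 * 5 = 15
S_1{}^2 = 3 * T^{12} = 3 * -5 = -15
S_1{}^3 = 3 * T^{13} = 3 * -3 = -9
Step 2: contract S_1{}^j with v_j.
S_1{}^1 * v_1 = 15 * 0 = 0
S_1{}^2 * v_2 = -15 * 4 = -60
S_1{}^3 * v_3 = -9 * 0 = 0
Result = 0 + -60 + 0 = -60

-60


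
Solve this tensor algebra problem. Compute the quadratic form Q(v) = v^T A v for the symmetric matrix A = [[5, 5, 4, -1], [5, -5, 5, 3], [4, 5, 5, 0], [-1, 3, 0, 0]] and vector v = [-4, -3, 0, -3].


First compute Av:
(Av)_1 = 5*-4 + 5*-3 + 4*0 + -1*-3 = -32
(Av)_2 = 5*-4 + -5*-3 + 5*0 + 3*-3 = -14
(Av)_3 = 4*-4 + 5*-3 + 5*0 + 0*-3 = -31
(Av)_4 = -1*-4 + 3*-3 + 0*0 + 0*-3 = -5
Av = [-32, -14, -31, -5]
Then v^T (Av) = -4*-32 + -3*-14 + 0*-31 + -3*-5
= 128 + 42 + 0 + 15 = 185

185


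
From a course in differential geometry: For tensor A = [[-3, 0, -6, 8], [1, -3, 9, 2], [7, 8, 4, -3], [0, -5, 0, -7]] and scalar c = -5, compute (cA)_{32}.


Scalar multiplication: (cA)_{ij} = c * A_{ij}.
c = -5
A_{32} = 8
(cA)_{32} = -5 * 8 = -40

-40


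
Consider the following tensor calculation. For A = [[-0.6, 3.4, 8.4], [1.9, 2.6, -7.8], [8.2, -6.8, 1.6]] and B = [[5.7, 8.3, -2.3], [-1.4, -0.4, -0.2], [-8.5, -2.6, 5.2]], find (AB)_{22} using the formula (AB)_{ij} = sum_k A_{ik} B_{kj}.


(AB)_{ij} = sum_k A_{ik} B_{kj}.
For i=2, j=2:
A_{21} * B_{12} = 1.9 * 8.3 = 15.77
A_{22} * B_{22} = 2.6 * -0.4 = -1.04
A_{23} * B_{32} = -7.8 * -2.6 = 20.28
Sum = 15.77 + -1.04 + 20.28 = 35.01

35.01


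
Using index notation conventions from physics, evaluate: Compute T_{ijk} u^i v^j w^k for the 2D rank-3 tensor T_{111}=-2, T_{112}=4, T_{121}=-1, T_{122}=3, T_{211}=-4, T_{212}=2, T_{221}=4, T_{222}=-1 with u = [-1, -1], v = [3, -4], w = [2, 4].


S = sum over i,j,k of T_{ijk} u_i v_j w_k. Expanding all 8 terms:
T_{111}*u_1*v_1*w_1 = -2*-1*3*2 = 12  (running total: 12)
T_{112}*u_1*v_1*w_2 = 4*-1*3*4 = -48  (running total: -36)
T_{121}*u_1*v_2*w_1 = -1*-1*-4*2 = -8  (running total: -44)
T_{122}*u_1*v_2*w_2 = 3*-1*-4*4 = 48  (running total: 4)
T_{211}*u_2*v_1*w_1 = -4*-1*3*2 = 24  (running total: 28)
T_{212}*u_2*v_1*w_2 = 2*-1*3*4 = -24  (running total: 4)
T_{221}*u_2*v_2*w_1 = 4*-1*-4*2 = 32  (running total: 36)
T_{222}*u_2*v_2*w_2 = -1*-1*-4*4 = -16  (running total: 20)
S = 20

20


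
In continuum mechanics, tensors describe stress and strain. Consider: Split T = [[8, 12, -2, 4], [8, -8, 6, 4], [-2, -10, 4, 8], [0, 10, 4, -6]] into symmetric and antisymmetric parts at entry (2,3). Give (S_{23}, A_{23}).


T_{23} = 6
T_{32} = -10
S_{23} = (6 + -10)/2 = -4/2 = -2
A_{23} = (6 - -10)/2 = 16/2 = 8
Check: S + A = -2 + 8 = 6 = T_{23}.

(-2, 8)


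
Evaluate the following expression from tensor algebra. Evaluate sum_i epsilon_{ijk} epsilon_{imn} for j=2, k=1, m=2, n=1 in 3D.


Using the identity: epsilon_{ijk} epsilon_{imn} = delta_{jm} delta_{kn} - delta_{jn} delta_{km}.
delta_{22} = 1
delta_{11} = 1
delta_{21} = 0
delta_{12} = 0
Result = 1 * 1 - 0 * 0 = 1 - 0 = 1

1


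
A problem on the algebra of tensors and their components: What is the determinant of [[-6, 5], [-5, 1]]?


For a 2x2 matrix [[a, b], [c, d]], det = a*d - b*c.
a = -6, b = 5, c = -5, d = 1
a*d = -6 * 1 = -6
b*c = 5 * -5 = -25
det = -6 - -25 = 19

19


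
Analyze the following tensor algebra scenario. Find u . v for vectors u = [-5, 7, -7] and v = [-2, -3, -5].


The inner product u . v = sum of u_i * v_i.
Term-by-term: -5 * -2, 7 * -3, -7 * -5
Products: 10, -21, 35
Sum = 10 + -21 + 35 = 24

24


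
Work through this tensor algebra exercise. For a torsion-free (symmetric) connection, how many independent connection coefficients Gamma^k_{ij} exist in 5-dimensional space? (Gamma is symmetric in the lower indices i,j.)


Christoffel symbols Gamma^k_{ij} are symmetric in i,j, so there are d * d(d+1)/2 independent symbols.
d = 5
d(d+1)/2 = 5 * 6 / 2 = 15
Total = 5 * 15 = 75

75


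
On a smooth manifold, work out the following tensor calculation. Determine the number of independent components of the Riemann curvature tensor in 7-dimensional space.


The Riemann tensor in d dimensions has d^2(d^2 - 1)/12 independent components.
d = 7, so d^2 = 49
d^2 - 1 = 48
d^2(d^2 - 1) = 49 * 48 = 2352
Divide by 12: 2352 / 12 = 196

196


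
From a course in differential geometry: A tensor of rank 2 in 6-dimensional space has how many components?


The number of components of a rank-r tensor in d dimensions is d^r.
Here d = 6 and r = 2.
6^2 = 36

36


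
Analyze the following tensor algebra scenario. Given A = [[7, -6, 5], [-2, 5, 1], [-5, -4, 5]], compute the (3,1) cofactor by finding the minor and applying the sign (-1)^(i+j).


To find cofactor C_{31}, delete row 3 and column 1.
The resulting 2x2 submatrix is: [[-6, 5], [5, 1]]
Minor M_{31} = -6*1 - 5*5
  = -6 - 25 = -31
Sign = (-1)^(3+1) = (-1)^4 = 1
Cofactor C_{31} = 1 * -31 = -31

-31


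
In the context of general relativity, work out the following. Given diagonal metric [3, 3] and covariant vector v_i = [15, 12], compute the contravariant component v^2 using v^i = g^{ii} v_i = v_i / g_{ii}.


To raise an index with a diagonal metric: v^i = v_i / g_{ii}.
For index 2: v_2 = 12, g_{22} = 3
v^2 = 12 / 3 = 4

4


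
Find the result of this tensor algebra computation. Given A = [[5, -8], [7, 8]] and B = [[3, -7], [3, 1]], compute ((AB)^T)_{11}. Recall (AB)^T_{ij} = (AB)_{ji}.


(AB)^T_{ij} = (AB)_{ji} = sum_k A_{jk} B_{ki}.
For i=1, j=1 we need (AB)_{11}:
A_{11} * B_{11} = 5 * 3 = 15
A_{12} * B_{21} = -8 * 3 = -24
Sum = 15 + -24 = -9

-9


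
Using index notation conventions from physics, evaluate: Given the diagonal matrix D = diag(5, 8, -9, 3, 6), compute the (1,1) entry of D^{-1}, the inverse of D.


For a diagonal matrix, the inverse has entries (D^{-1})_{ii} = 1/d_{ii}.
The diagonal entries are: d_{11} = 5, d_{22} = 8, d_{33} = -9, d_{44} = 3, d_{55} = 6
We need (D^{-1})_{11} = 1/d_{11} = 1/5 = 1/5

1/5


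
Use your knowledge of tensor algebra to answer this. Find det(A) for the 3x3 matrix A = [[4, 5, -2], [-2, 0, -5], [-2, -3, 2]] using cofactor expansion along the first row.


Expanding along the first row, det(A) = a11*M_11 - a12*M_12 + a13*M_13, where M_1j is the (1,j) minor.
Minor M_11 = 0*2 - -5*-3 = -15
Minor M_12 = -2*2 - -5*-2 = -14
Minor M_13 = -2*-3 - 0*-2 = 6
det = 4*(-15) - 5*(-14) + -2*(6)
    = -60 - -70 + -12
    = -2

-2


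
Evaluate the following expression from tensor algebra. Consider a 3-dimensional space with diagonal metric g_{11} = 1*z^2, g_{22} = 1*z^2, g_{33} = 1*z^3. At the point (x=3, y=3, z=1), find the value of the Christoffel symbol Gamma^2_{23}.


For a diagonal metric, Gamma^k_{ij} = (1/2) g^{kk} (dg_{ik}/dx_j + dg_{jk}/dx_i - dg_{ij}/dx_k).
The metric is diagonal, so g_{ab} = 0 for a != b.
At the given point: g_{11} = 1, g_{22} = 1, g_{33} = 1
g^{22} = 1/1
dg_{22}/dx_3 = dg_{22}/dx_3 = 2
dg_{32}/dx_2 = 0 (off-diagonal)
dg_{23}/dx_2 = 0 (off-diagonal)
Numerator = 2 + 0 - 0 = 2
Gamma^2_{23} = 2 / (2 * 1) = 1

1


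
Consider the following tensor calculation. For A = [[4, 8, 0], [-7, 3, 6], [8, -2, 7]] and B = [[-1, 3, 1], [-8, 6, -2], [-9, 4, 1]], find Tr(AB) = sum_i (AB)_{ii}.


Tr(AB) = sum_i (AB)_{ii} where (AB)_{ii} = sum_k A_{ik} B_{ki}.
(AB)_{11} = 4*-1 + 8*-8 + 0*-9 = -68
(AB)_{22} = -7*3 + 3*6 + 6*4 = 21
(AB)_{33} = 8*1 + -2*-2 + 7*1 = 19
Tr(AB) = -68 + 21 + 19 = -28

-28


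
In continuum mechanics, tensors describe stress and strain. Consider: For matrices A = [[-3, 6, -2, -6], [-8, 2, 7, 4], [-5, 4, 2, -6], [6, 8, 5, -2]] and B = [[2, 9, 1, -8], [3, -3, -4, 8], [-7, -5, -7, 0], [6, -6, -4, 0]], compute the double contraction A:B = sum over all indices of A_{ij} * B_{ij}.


A:B = sum over all i,j of A_{ij} * B_{ij}.
Row 1: -3*2=-6, 6*9=54, -2*1=-2, -6*-8=48 => row sum = 94
Row 2: -8*3=-24, 2*-3=-6, 7*-4=-28, 4*8=32 => row sum = -26
Row 3: -5*-7=35, 4*-5=-20, 2*-7=-14, -6*0=0 => row sum = 1
Row 4: 6*6=36, 8*-6=-48, 5*-4=-20, -2*0=0 => row sum = -32
Total = 94 + -26 + 1 + -32 = 37

37


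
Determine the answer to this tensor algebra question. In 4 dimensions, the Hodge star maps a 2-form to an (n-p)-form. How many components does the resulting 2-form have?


The Hodge dual of a p-form on an n-dimensional manifold is an (n-p)-form.
n = 4, p = 2, so dual degree = 4 - 2 = 2
The number of components is C(n, n-p) = C(4, 2) = 6

6


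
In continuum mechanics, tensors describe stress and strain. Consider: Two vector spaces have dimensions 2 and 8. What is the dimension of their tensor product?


The dimension of a tensor product is the product of dimensions.
dim(V) = 2, dim(W) = 8
dim(V (x) W) = 2 * 8 = 16

16


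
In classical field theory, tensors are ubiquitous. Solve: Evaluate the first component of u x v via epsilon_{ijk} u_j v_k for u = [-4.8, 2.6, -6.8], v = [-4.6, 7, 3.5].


(u x v)_1 = sum_{j,k} epsilon_{1jk} u_j v_k. Only permutations of (1,2,3) contribute; the two non-zero terms are:
eps_{123} u_2 v_3 = 1 * 2.6 * 3.5 = 9.1
eps_{132} u_3 v_2 = -1 * -6.8 * 7 = 47.6
(u x v)_1 = 56.7

56.7


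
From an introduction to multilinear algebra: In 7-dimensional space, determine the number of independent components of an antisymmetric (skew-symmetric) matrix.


An antisymmetric rank-2 tensor satisfies A_{ij} = -A_{ji}, so diagonal entries are zero.
The independent components are the upper-triangular entries: C(n, 2) = n(n-1)/2.
n = 7
C(7, 2) = 7 * 6 / 2 = 42 / 2 = 21

21


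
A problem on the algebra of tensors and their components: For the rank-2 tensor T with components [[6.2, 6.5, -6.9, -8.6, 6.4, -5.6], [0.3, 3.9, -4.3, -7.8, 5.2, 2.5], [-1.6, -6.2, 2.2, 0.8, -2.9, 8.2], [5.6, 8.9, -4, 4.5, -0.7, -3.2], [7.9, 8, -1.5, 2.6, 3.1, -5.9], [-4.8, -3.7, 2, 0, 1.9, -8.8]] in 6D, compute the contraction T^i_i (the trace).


The contraction (trace) of a rank-2 tensor is the sum of its diagonal elements.
Diagonal entries: A[1,1] = 6.2, A[2,2] = 3.9, A[3,3] = 2.2, A[4,4] = 4.5, A[5,5] = 3.1, A[6,6] = -8.8
Tr(A) = 6.2 + 3.9 + 2.2 + 4.5 + 3.1 + -8.8 = 11.1

11.1


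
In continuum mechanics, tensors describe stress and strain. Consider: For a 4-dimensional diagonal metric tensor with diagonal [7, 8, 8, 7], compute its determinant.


For a diagonal metric, the determinant is the product of diagonal entries.
Diagonal entries: 7, 8, 8, 7
det(g) = 7 * 8 * 8 * 7 = 3136

3136


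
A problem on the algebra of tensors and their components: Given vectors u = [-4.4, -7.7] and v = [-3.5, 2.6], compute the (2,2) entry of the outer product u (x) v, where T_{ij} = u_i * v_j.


The outer product entry T_{ij} = u_i * v_j.
We need i=2, j=2.
u_2 = -7.7, v_2 = 2.6
T_{2,2} = -7.7 * 2.6 = -20.02

-20.02


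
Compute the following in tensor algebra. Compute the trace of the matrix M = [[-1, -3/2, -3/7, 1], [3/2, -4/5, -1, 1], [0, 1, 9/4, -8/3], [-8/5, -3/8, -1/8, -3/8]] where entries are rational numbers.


The trace is the sum of diagonal entries.
Diagonal: M[1,1] = -1, M[2,2] = -4/5, M[3,3] = 9/4, M[4,4] = -3/8
Tr(M) = -1 + -4/5 + 9/4 + -3/8
Computing step by step:
After adding M[1,1]: -1
After adding M[2,2]: -9/5
After adding M[3,3]: 9/20
After adding M[4,4]: 3/40
Tr(M) = 3/40

3/40


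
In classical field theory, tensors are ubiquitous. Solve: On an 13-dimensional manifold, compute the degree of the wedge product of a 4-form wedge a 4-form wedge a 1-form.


The degree of a wedge product is the sum of the degrees of the individual forms.
Degrees: 4, 4, 1
Total degree = 4 + 4 + 1 = 9

9


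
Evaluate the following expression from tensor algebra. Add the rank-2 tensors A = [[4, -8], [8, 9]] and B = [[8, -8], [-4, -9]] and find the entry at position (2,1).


Tensor addition is component-wise: (A + B)_{ij} = A_{ij} + B_{ij}.
A_{21} = 8
B_{21} = -4
(A + B)_{21} = 8 + -4 = 4

4


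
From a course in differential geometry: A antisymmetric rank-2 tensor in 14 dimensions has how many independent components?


A antisymmetric rank-2 tensor in d dimensions has d(d-1)/2 independent components.
d = 14
d(d-1)/2 = 14 * 13 / 2 = 182 / 2 = 91

91


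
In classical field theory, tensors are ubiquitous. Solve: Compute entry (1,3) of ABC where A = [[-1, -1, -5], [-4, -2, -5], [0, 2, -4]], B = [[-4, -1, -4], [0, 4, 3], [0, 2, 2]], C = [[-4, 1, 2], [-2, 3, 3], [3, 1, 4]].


(ABC)_{13} = sum_m (AB)_{1m} C_{m3}. First compute row 1 of AB.
(AB)_{11} = -1*-4 + -1*0 + -5*0 = 4
(AB)_{12} = -1*-1 + -1*4 + -5*2 = -13
(AB)_{13} = -1*-4 + -1*3 + -5*2 = -9
Now contract with column 3 of C:
(AB)_{11} * C_{13} = 4 * 2 = 8
(AB)_{12} * C_{23} = -13 * 3 = -39
(AB)_{13} * C_{33} = -9 * 4 = -36
(ABC)_{13} = 8 + -39 + -36 = -67

-67


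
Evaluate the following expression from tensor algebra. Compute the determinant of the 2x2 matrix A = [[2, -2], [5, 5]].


For a 2x2 matrix [[a, b], [c, d]], det = a*d - b*c.
a = 2, b = -2, c = 5, d = 5
a*d = 2 * 5 = 10
b*c = -2 * 5 = -10
det = 10 - -10 = 20

20


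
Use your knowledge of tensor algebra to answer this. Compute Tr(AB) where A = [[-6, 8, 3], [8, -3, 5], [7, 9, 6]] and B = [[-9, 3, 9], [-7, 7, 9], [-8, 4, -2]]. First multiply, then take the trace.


Tr(AB) = sum_i (AB)_{ii} where (AB)_{ii} = sum_k A_{ik} B_{ki}.
(AB)_{11} = -6*-9 + 8*-7 + 3*-8 = -26
(AB)_{22} = 8*3 + -3*7 + 5*4 = 23
(AB)_{33} = 7*9 + 9*9 + 6*-2 = 132
Tr(AB) = -26 + 23 + 132 = 129

129


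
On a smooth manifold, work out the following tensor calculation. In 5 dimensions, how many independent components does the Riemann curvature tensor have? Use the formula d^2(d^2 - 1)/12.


The Riemann tensor in d dimensions has d^2(d^2 - 1)/12 independent components.
d = 5, so d^2 = 25
d^2 - 1 = 24
d^2(d^2 - 1) = 25 * 24 = 600
Divide by 12: 600 / 12 = 50

50


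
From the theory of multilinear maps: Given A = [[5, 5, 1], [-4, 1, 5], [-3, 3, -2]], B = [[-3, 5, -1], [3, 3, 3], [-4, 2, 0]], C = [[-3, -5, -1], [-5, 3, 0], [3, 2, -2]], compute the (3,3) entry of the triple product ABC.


(ABC)_{33} = sum_m (AB)_{3m} C_{m3}. First compute row 3 of AB.
(AB)_{31} = -3*-3 + 3*3 + -2*-4 = 26
(AB)_{32} = -3*5 + 3*3 + -2*2 = -10
(AB)_{33} = -3*-1 + 3*3 + -2*0 = 12
Now contract with column 3 of C:
(AB)_{31} * C_{13} = 26 * -1 = -26
(AB)_{32} * C_{23} = -10 * 0 = 0
(AB)_{33} * C_{33} = 12 * -2 = -24
(ABC)_{33} = -26 + 0 + -24 = -50

-50


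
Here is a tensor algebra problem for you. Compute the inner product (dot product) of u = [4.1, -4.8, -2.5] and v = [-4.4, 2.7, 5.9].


The inner product u . v = sum of u_i * v_i.
Term-by-term: 4.1 * -4.4, -4.8 * 2.7, -2.5 * 5.9
Products: -18.04, -12.96, -14.75
Sum = -18.04 + -12.96 + -14.75 = -45.75

-45.75


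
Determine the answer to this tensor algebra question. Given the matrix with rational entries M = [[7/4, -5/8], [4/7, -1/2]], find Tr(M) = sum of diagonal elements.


The trace is the sum of diagonal entries.
Diagonal: M[1,1] = 7/4, M[2,2] = -1/2
Tr(M) = 7/4 + -1/2
Computing step by step:
After adding M[1,1]: 7/4
After adding M[2,2]: 5/4
Tr(M) = 5/4

5/4


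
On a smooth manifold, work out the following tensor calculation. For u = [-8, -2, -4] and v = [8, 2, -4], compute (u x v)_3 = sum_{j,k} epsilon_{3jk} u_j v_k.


(u x v)_3 = sum_{j,k} epsilon_{3jk} u_j v_k. Only permutations of (1,2,3) contribute; the two non-zero terms are:
eps_{312} u_1 v_2 = 1 * -8 * 2 = -16
eps_{321} u_2 v_1 = -1 * -2 * 8 = 16
(u x v)_3 = 0

0


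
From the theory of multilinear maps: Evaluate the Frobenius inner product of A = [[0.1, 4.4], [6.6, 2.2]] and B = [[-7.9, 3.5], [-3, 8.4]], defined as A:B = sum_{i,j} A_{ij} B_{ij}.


A:B = sum over all i,j of A_{ij} * B_{ij}.
Row 1: 0.1*-7.9=-0.79, 4.4*3.5=15.4 => row sum = 14.61
Row 2: 6.6*-3=-19.8, 2.2*8.4=18.48 => row sum = -1.32
Total = 14.61 + -1.32 = 13.29

13.29


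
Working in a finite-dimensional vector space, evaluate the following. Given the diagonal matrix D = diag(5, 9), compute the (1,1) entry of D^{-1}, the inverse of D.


For a diagonal matrix, the inverse has entries (D^{-1})_{ii} = 1/d_{ii}.
The diagonal entries are: d_{11} = 5, d_{22} = 9
We need (D^{-1})_{11} = 1/d_{11} = 1/5 = 1/5

1/5


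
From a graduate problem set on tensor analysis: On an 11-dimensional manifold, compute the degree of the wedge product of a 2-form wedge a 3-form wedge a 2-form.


The degree of a wedge product is the sum of the degrees of the individual forms.
Degrees: 2, 3, 2
Total degree = 2 + 3 + 2 = 7

7


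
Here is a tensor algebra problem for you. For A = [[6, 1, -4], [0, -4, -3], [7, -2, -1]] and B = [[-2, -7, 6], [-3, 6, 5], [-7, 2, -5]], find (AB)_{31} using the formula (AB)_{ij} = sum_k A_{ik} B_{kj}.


(AB)_{ij} = sum_k A_{ik} B_{kj}.
For i=3, j=1:
A_{31} * B_{11} = 7 * -2 = -14
A_{32} * B_{21} = -2 * -3 = 6
A_{33} * B_{31} = -1 * -7 = 7
Sum = -14 + 6 + 7 = -1

-1


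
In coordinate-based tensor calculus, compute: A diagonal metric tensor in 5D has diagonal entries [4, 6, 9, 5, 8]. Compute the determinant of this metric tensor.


For a diagonal metric, the determinant is the product of diagonal entries.
Diagonal entries: 4, 6, 9, 5, 8
det(g) = 4 * 6 * 9 * 5 * 8 = 8640

8640


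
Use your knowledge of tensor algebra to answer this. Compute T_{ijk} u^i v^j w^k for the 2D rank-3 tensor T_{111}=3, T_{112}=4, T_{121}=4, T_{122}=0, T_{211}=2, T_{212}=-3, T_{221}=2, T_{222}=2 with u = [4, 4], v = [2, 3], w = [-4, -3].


S = sum over i,j,k of T_{ijk} u_i v_j w_k. Expanding all 8 terms:
T_{111}*u_1*v_1*w_1 = 3*4*2*-4 = -96  (running total: -96)
T_{112}*u_1*v_1*w_2 = 4*4*2*-3 = -96  (running total: -192)
T_{121}*u_1*v_2*w_1 = 4*4*3*-4 = -192  (running total: -384)
T_{122}*u_1*v_2*w_2 = 0*4*3*-3 = 0  (running total: -384)
T_{211}*u_2*v_1*w_1 = 2*4*2*-4 = -64  (running total: -448)
T_{212}*u_2*v_1*w_2 = -3*4*2*-3 = 72  (running total: -376)
T_{221}*u_2*v_2*w_1 = 2*4*3*-4 = -96  (running total: -472)
T_{222}*u_2*v_2*w_2 = 2*4*3*-3 = -72  (running total: -544)
S = -544

-544


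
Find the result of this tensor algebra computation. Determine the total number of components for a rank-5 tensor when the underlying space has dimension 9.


The number of components of a rank-r tensor in d dimensions is d^r.
Here d = 9 and r = 5.
9^5 = 59049

59049


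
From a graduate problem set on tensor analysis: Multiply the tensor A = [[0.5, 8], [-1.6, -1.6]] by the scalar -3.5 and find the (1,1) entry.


Scalar multiplication: (cA)_{ij} = c * A_{ij}.
c = -3.5
A_{11} = 0.5
(cA)_{11} = -3.5 * 0.5 = -1.75

-1.75


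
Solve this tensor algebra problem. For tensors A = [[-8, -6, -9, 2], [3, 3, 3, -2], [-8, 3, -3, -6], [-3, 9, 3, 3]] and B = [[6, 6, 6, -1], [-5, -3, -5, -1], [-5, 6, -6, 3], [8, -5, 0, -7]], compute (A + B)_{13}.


Tensor addition is component-wise: (A + B)_{ij} = A_{ij} + B_{ij}.
A_{13} = -9
B_{13} = 6
(A + B)_{13} = -9 + 6 = -3

-3


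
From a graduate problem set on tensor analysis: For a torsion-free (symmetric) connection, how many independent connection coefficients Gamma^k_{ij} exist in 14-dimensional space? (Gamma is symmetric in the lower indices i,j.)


Christoffel symbols Gamma^k_{ij} are symmetric in i,j, so there are d * d(d+1)/2 independent symbols.
d = 14
d(d+1)/2 = 14 * 15 / 2 = 105
Total = 14 * 105 = 1470

1470


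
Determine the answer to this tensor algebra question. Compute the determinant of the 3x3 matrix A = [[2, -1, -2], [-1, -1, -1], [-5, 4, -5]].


Expanding along the first row, det(A) = a11*M_11 - a12*M_12 + a13*M_13, where M_1j is the (1,j) minor.
Minor M_11 = -1*-5 - -1*4 = 9
Minor M_12 = -1*-5 - -1*-5 = 0
Minor M_13 = -1*4 - -1*-5 = -9
det = 2*(9) - -1*(0) + -2*(-9)
    = 18 - 0 + 18
    = 36

36


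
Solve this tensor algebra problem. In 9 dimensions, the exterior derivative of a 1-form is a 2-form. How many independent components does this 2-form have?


The exterior derivative of a p-form is a (p+1)-form.
Its number of independent components is C(n, p+1).
n = 9, p+1 = 2
C(9, 2) = 36

36


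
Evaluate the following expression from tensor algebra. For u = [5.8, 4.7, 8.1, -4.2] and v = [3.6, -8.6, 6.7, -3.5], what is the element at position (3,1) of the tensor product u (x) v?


The outer product entry T_{ij} = u_i * v_j.
We need i=3, j=1.
u_3 = 8.1, v_1 = 3.6
T_{3,1} = 8.1 * 3.6 = 29.16

29.16


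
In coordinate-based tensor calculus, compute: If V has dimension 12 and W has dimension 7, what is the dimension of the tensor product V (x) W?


The dimension of a tensor product is the product of dimensions.
dim(V) = 12, dim(W) = 7
dim(V (x) W) = 12 * 7 = 84

84


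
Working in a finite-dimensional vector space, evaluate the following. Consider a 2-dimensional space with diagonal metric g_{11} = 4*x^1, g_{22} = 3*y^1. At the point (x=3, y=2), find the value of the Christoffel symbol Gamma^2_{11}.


For a diagonal metric, Gamma^k_{ij} = (1/2) g^{kk} (dg_{ik}/dx_j + dg_{jk}/dx_i - dg_{ij}/dx_k).
The metric is diagonal, so g_{ab} = 0 for a != b.
At the given point: g_{11} = 12, g_{22} = 6
g^{22} = 1/6
dg_{12}/dx_1 = 0 (off-diagonal)
dg_{12}/dx_1 = 0 (off-diagonal)
dg_{11}/dx_2 = dg_{11}/dx_2 = 0
Numerator = 0 + 0 - 0 = 0
Gamma^2_{11} = 0 / (2 * 6) = 0

0


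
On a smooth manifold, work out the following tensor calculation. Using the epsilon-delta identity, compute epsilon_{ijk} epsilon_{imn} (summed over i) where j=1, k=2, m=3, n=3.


Using the identity: epsilon_{ijk} epsilon_{imn} = delta_{jm} delta_{kn} - delta_{jn} delta_{km}.
delta_{13} = 0
delta_{23} = 0
delta_{13} = 0
delta_{23} = 0
Result = 0 * 0 - 0 * 0 = 0 - 0 = 0

0


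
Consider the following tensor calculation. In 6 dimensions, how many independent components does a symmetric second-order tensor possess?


A symmetric rank-2 tensor in d dimensions has d(d+1)/2 independent components.
d = 6
d(d+1)/2 = 6 * 7 / 2 = 42 / 2 = 21

21


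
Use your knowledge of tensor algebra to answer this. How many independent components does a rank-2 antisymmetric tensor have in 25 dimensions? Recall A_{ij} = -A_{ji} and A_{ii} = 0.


An antisymmetric rank-2 tensor satisfies A_{ij} = -A_{ji}, so diagonal entries are zero.
The independent components are the upper-triangular entries: C(n, 2) = n(n-1)/2.
n = 25
C(25, 2) = 25 * 24 / 2 = 600 / 2 = 300

300


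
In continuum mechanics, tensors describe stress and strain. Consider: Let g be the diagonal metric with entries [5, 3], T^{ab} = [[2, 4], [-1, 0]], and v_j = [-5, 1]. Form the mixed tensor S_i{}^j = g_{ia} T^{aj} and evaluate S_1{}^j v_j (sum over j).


Step 1: lower the first index. For a diagonal metric, g_{ia} T^{aj} = g_{ii} T^{ij} (no sum on i).
g_{11} = 5
S_1{}^1 = 5 * T^{11} = 5 * 2 = 10
S_1{}^2 = 5 * T^{12} = 5 * 4 = 20
Step 2: contract S_1{}^j with v_j.
S_1{}^1 * v_1 = 10 * -5 = -50
S_1{}^2 * v_2 = 20 * 1 = 20
Result = -50 + 20 = -30

-30


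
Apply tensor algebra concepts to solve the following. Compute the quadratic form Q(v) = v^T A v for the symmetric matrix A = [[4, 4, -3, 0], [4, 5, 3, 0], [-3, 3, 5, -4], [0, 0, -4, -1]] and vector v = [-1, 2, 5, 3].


First compute Av:
(Av)_1 = 4*-1 + 4*2 + -3*5 + 0*3 = -11
(Av)_2 = 4*-1 + 5*2 + 3*5 + 0*3 = 21
(Av)_3 = -3*-1 + 3*2 + 5*5 + -4*3 = 22
(Av)_4 = 0*-1 + 0*2 + -4*5 + -1*3 = -23
Av = [-11, 21, 22, -23]
Then v^T (Av) = -1*-11 + 2*21 + 5*22 + 3*-23
= 11 + 42 + 110 + -69 = 94

94


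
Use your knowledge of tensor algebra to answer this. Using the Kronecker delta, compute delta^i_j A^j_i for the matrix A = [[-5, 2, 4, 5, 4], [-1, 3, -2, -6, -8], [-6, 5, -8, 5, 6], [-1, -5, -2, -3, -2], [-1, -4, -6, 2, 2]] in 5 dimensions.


The contraction (trace) of a rank-2 tensor is the sum of its diagonal elements.
Diagonal entries: A[1,1] = -5, A[2,2] = 3, A[3,3] = -8, A[4,4] = -3, A[5,5] = 2
Tr(A) = -5 + 3 + -8 + -3 + 2 = -11

-11


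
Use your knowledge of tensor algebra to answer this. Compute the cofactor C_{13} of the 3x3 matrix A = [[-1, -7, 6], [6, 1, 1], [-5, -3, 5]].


To find cofactor C_{13}, delete row 1 and column 3.
The resulting 2x2 submatrix is: [[6, 1], [-5, -3]]
Minor M_{13} = 6*-3 - 1*-5
  = -18 - -5 = -13
Sign = (-1)^(1+3) = (-1)^4 = 1
Cofactor C_{13} = 1 * -13 = -13

-13


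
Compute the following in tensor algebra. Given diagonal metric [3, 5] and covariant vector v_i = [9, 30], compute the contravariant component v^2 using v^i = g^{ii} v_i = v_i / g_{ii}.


To raise an index with a diagonal metric: v^i = v_i / g_{ii}.
For index 2: v_2 = 30, g_{22} = 5
v^2 = 30 / 5 = 6

6


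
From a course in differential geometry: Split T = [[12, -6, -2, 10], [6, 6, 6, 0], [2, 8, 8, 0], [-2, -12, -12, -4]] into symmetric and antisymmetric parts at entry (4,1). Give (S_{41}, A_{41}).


T_{41} = -2
T_{14} = 10
S_{41} = (-2 + 10)/2 = 8/2 = 4
A_{41} = (-2 - 10)/2 = -12/2 = -6
Check: S + A = 4 + -6 = -2 = T_{41}.

(4, -6)


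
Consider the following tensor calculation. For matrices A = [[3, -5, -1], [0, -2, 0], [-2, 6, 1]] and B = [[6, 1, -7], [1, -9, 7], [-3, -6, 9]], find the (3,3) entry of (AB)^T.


(AB)^T_{ij} = (AB)_{ji} = sum_k A_{jk} B_{ki}.
For i=3, j=3 we need (AB)_{33}:
A_{31} * B_{13} = -2 * -7 = 14
A_{32} * B_{23} = 6 * 7 = 42
A_{33} * B_{33} = 1 * 9 = 9
Sum = 14 + 42 + 9 = 65

65


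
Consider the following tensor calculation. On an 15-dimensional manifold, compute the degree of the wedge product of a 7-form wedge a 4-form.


The degree of a wedge product is the sum of the degrees of the individual forms.
Degrees: 7, 4
Total degree = 7 + 4 = 11

11


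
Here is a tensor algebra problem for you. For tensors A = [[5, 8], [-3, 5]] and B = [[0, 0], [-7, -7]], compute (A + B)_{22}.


Tensor addition is component-wise: (A + B)_{ij} = A_{ij} + B_{ij}.
A_{22} = 5
B_{22} = -7
(A + B)_{22} = 5 + -7 = -2

-2


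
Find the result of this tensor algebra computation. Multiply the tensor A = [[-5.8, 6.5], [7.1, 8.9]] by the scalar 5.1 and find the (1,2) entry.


Scalar multiplication: (cA)_{ij} = c * A_{ij}.
c = 5.1
A_{12} = 6.5
(cA)_{12} = 5.1 * 6.5 = 33.15

33.15


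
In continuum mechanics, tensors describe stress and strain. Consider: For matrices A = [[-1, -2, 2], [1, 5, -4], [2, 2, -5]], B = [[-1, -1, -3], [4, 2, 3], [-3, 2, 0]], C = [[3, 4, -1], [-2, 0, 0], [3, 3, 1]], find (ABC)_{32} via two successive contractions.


(ABC)_{32} = sum_m (AB)_{3m} C_{m2}. First compute row 3 of AB.
(AB)_{31} = 2*-1 + 2*4 + -5*-3 = 21
(AB)_{32} = 2*-1 + 2*2 + -5*2 = -8
(AB)_{33} = 2*-3 + 2*3 + -5*0 = 0
Now contract with column 2 of C:
(AB)_{31} * C_{12} = 21 * 4 = 84
(AB)_{32} * C_{22} = -8 * 0 = 0
(AB)_{33} * C_{32} = 0 * 3 = 0
(ABC)_{32} = 84 + 0 + 0 = 84

84


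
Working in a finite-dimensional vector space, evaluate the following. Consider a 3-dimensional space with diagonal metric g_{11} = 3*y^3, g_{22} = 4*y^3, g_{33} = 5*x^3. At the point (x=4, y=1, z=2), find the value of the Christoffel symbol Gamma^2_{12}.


For a diagonal metric, Gamma^k_{ij} = (1/2) g^{kk} (dg_{ik}/dx_j + dg_{jk}/dx_i - dg_{ij}/dx_k).
The metric is diagonal, so g_{ab} = 0 for a != b.
At the given point: g_{11} = 3, g_{22} = 4, g_{33} = 320
g^{22} = 1/4
dg_{12}/dx_2 = 0 (off-diagonal)
dg_{22}/dx_1 = dg_{22}/dx_1 = 0
dg_{12}/dx_2 = 0 (off-diagonal)
Numerator = 0 + 0 - 0 = 0
Gamma^2_{12} = 0 / (2 * 4) = 0

0


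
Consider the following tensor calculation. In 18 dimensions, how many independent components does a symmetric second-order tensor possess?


A symmetric rank-2 tensor in d dimensions has d(d+1)/2 independent components.
d = 18
d(d+1)/2 = 18 * 19 / 2 = 342 / 2 = 171

171


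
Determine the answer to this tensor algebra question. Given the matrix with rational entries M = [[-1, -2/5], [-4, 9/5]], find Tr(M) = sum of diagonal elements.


The trace is the sum of diagonal entries.
Diagonal: M[1,1] = -1, M[2,2] = 9/5
Tr(M) = -1 + 9/5
Computing step by step:
After adding M[1,1]: -1
After adding M[2,2]: 4/5
Tr(M) = 4/5

4/5


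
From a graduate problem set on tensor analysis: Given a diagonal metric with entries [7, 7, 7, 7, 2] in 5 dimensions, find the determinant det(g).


For a diagonal metric, the determinant is the product of diagonal entries.
Diagonal entries: 7, 7, 7, 7, 2
det(g) = 7 * 7 * 7 * 7 * 2 = 4802

4802


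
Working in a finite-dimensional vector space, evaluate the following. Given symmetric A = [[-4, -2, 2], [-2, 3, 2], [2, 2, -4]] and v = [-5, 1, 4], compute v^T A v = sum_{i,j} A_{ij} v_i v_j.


First compute Av:
(Av)_1 = -4*-5 + -2*1 + 2*4 = 26
(Av)_2 = -2*-5 + 3*1 + 2*4 = 21
(Av)_3 = 2*-5 + 2*1 + -4*4 = -24
Av = [26, 21, -24]
Then v^T (Av) = -5*26 + 1*21 + 4*-24
= -130 + 21 + -96 = -205

-205


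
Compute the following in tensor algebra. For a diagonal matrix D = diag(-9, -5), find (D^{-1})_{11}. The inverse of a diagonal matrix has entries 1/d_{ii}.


For a diagonal matrix, the inverse has entries (D^{-1})_{ii} = 1/d_{ii}.
The diagonal entries are: d_{11} = -9, d_{22} = -5
We need (D^{-1})_{11} = 1/d_{11} = 1/-9 = -1/9

-1/9


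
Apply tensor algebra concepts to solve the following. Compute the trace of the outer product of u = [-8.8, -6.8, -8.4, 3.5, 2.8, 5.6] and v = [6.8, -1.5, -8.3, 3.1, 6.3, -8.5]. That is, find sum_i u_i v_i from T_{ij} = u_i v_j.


The outer product gives T_{ij} = u_i v_j.
The trace (contraction) is Tr(T) = sum_i T_{ii} = sum_i u_i v_i.
Diagonal entries:
T_{11} = u_1 * v_1 = -8.8 * 6.8 = -59.84
T_{22} = u_2 * v_2 = -6.8 * -1.5 = 10.2
T_{33} = u_3 * v_3 = -8.4 * -8.3 = 69.72
T_{44} = u_4 * v_4 = 3.5 * 3.1 = 10.85
T_{55} = u_5 * v_5 = 2.8 * 6.3 = 17.64
T_{66} = u_6 * v_6 = 5.6 * -8.5 = -47.6
Tr(T) = -59.84 + 10.2 + 69.72 + 10.85 + 17.64 + -47.6 = 0.97

0.97


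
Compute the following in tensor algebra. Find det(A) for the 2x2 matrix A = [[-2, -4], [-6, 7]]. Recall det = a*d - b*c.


For a 2x2 matrix [[a, b], [c, d]], det = a*d - b*c.
a = -2, b = -4, c = -6, d = 7
a*d = -2 * 7 = -14
b*c = -4 * -6 = 24
det = -14 - 24 = -38

-38


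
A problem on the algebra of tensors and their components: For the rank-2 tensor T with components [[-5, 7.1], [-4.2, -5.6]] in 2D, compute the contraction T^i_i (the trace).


The contraction (trace) of a rank-2 tensor is the sum of its diagonal elements.
Diagonal entries: A[1,1] = -5, A[2,2] = -5.6
Tr(A) = -5 + -5.6 = -10.6

-10.6


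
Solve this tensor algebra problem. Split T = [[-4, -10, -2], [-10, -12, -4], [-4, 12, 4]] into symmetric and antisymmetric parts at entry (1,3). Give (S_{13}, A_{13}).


T_{13} = -2
T_{31} = -4
S_{13} = (-2 + -4)/2 = -6/2 = -3
A_{13} = (-2 - -4)/2 = 2/2 = 1
Check: S + A = -3 + 1 = -2 = T_{13}.

(-3, 1)


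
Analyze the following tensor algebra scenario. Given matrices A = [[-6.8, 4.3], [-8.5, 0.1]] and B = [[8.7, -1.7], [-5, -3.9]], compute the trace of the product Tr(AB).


Tr(AB) = sum_i (AB)_{ii} where (AB)_{ii} = sum_k A_{ik} B_{ki}.
(AB)_{11} = -6.8*8.7 + 4.3*-5 = -80.66
(AB)_{22} = -8.5*-1.7 + 0.1*-3.9 = 14.06
Tr(AB) = -80.66 + 14.06 = -66.6

-66.6


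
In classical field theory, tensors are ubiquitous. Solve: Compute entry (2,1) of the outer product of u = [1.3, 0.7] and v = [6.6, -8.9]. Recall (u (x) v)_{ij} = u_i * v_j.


The outer product entry T_{ij} = u_i * v_j.
We need i=2, j=1.
u_2 = 0.7, v_1 = 6.6
T_{2,1} = 0.7 * 6.6 = 4.62

4.62


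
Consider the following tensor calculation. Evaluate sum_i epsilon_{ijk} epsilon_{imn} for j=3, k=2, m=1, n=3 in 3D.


Using the identity: epsilon_{ijk} epsilon_{imn} = delta_{jm} delta_{kn} - delta_{jn} delta_{km}.
delta_{31} = 0
delta_{23} = 0
delta_{33} = 1
delta_{21} = 0
Result = 0 * 0 - 1 * 0 = 0 - 0 = 0

0


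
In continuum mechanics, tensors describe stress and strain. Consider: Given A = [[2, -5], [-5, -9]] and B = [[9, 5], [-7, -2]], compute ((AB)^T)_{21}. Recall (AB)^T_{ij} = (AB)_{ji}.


(AB)^T_{ij} = (AB)_{ji} = sum_k A_{jk} B_{ki}.
For i=2, j=1 we need (AB)_{12}:
A_{11} * B_{12} = 2 * 5 = 10
A_{12} * B_{22} = -5 * -2 = 10
Sum = 10 + 10 = 20

20


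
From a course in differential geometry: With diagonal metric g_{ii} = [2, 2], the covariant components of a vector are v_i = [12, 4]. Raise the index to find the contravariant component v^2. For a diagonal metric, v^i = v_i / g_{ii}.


To raise an index with a diagonal metric: v^i = v_i / g_{ii}.
For index 2: v_2 = 4, g_{22} = 2
v^2 = 4 / 2 = 2

2


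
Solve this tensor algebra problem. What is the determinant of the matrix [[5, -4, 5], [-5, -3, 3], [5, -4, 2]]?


Expanding along the first row, det(A) = a11*M_11 - a12*M_12 + a13*M_13, where M_1j is the (1,j) minor.
Minor M_11 = -3*2 - 3*-4 = 6
Minor M_12 = -5*2 - 3*5 = -25
Minor M_13 = -5*-4 - -3*5 = 35
det = 5*(6) - -4*(-25) + 5*(35)
    = 30 - 100 + 175
    = 105

105


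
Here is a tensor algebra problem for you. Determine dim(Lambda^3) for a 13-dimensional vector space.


The dimension of the space of p-forms on an n-dimensional space is C(n, p).
n = 13, p = 3
C(13, 3) = 13! / (3! * 10!) = 286

286


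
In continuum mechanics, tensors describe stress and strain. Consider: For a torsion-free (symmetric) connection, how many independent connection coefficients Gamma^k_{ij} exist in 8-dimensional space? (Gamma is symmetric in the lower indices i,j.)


Christoffel symbols Gamma^k_{ij} are symmetric in i,j, so there are d * d(d+1)/2 independent symbols.
d = 8
d(d+1)/2 = 8 * 9 / 2 = 36
Total = 8 * 36 = 288

288


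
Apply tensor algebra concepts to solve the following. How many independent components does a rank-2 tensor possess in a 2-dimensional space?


The number of components of a rank-r tensor in d dimensions is d^r.
Here d = 2 and r = 2.
2^2 = 4

4


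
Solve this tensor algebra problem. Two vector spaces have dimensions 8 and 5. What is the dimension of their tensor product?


The dimension of a tensor product is the product of dimensions.
dim(V) = 8, dim(W) = 5
dim(V (x) W) = 8 * 5 = 40

40


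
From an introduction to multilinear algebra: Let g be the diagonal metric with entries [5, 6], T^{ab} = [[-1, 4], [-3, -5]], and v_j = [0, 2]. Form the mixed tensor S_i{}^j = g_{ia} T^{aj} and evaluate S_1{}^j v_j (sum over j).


Step 1: lower the first index. For a diagonal metric, g_{ia} T^{aj} = g_{ii} T^{ij} (no sum on i).
g_{11} = 5
S_1{}^1 = 5 * T^{11} = 5 * -1 = -5
S_1{}^2 = 5 * T^{12} = 5 * 4 = 20
Step 2: contract S_1{}^j with v_j.
S_1{}^1 * v_1 = -5 * 0 = 0
S_1{}^2 * v_2 = 20 * 2 = 40
Result = 0 + 40 = 40

40


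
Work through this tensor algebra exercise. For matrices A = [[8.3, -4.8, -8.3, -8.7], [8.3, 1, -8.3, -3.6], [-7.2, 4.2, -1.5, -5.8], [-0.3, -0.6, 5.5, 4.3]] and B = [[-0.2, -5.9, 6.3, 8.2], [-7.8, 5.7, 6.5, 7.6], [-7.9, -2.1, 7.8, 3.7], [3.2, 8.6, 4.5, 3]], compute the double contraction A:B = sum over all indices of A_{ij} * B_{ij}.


A:B = sum over all i,j of A_{ij} * B_{ij}.
Row 1: 8.3*-0.2=-1.66, -4.8*-5.9=28.32, -8.3*6.3=-52.29, -8.7*8.2=-71.34 => row sum = -96.97
Row 2: 8.3*-7.8=-64.74, 1*5.7=5.7, -8.3*6.5=-53.95, -3.6*7.6=-27.36 => row sum = -140.35
Row 3: -7.2*-7.9=56.88, 4.2*-2.1=-8.82, -1.5*7.8=-11.7, -5.8*3.7=-21.46 => row sum = 14.9
Row 4: -0.3*3.2=-0.96, -0.6*8.6=-5.16, 5.5*4.5=24.75, 4.3*3=12.9 => row sum = 31.53
Total = -96.97 + -140.35 + 14.9 + 31.53 = -190.89

-190.89


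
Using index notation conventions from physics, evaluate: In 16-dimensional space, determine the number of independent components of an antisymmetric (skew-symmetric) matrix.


An antisymmetric rank-2 tensor satisfies A_{ij} = -A_{ji}, so diagonal entries are zero.
The independent components are the upper-triangular entries: C(n, 2) = n(n-1)/2.
n = 16
C(16, 2) = 16 * 15 / 2 = 240 / 2 = 120

120


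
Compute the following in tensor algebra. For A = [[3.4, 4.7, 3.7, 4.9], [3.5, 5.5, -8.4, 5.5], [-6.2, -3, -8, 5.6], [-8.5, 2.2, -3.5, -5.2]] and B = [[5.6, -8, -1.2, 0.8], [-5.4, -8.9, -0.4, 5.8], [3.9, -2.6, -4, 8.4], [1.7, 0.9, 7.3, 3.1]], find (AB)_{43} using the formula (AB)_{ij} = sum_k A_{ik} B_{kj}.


(AB)_{ij} = sum_k A_{ik} B_{kj}.
For i=4, j=3:
A_{41} * B_{13} = -8.5 * -1.2 = 10.2
A_{42} * B_{23} = 2.2 * -0.4 = -0.88
A_{43} * B_{33} = -3.5 * -4 = 14
A_{44} * B_{43} = -5.2 * 7.3 = -37.96
Sum = 10.2 + -0.88 + 14 + -37.96 = -14.64

-14.64


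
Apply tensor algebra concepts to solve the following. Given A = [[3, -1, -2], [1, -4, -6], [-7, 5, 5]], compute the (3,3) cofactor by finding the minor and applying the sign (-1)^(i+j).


To find cofactor C_{33}, delete row 3 and column 3.
The resulting 2x2 submatrix is: [[3, -1], [1, -4]]
Minor M_{33} = 3*-4 - -1*1
  = -12 - -1 = -11
Sign = (-1)^(3+3) = (-1)^6 = 1
Cofactor C_{33} = 1 * -11 = -11

-11


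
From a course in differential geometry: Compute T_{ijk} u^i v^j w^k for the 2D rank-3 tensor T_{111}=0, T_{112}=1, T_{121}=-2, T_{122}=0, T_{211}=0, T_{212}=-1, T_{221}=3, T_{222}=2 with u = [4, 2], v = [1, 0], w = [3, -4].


S = sum over i,j,k of T_{ijk} u_i v_j w_k. Expanding all 8 terms:
T_{111}*u_1*v_1*w_1 = 0*4*1*3 = 0  (running total: 0)
T_{112}*u_1*v_1*w_2 = 1*4*1*-4 = -16  (running total: -16)
T_{121}*u_1*v_2*w_1 = -2*4*0*3 = 0  (running total: -16)
T_{122}*u_1*v_2*w_2 = 0*4*0*-4 = 0  (running total: -16)
T_{211}*u_2*v_1*w_1 = 0*2*1*3 = 0  (running total: -16)
T_{212}*u_2*v_1*w_2 = -1*2*1*-4 = 8  (running total: -8)
T_{221}*u_2*v_2*w_1 = 3*2*0*3 = 0  (running total: -8)
T_{222}*u_2*v_2*w_2 = 2*2*0*-4 = 0  (running total: -8)
S = -8

-8


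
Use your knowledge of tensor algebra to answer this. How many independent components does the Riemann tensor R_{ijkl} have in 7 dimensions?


The Riemann tensor in d dimensions has d^2(d^2 - 1)/12 independent components.
d = 7, so d^2 = 49
d^2 - 1 = 48
d^2(d^2 - 1) = 49 * 48 = 2352
Divide by 12: 2352 / 12 = 196

196


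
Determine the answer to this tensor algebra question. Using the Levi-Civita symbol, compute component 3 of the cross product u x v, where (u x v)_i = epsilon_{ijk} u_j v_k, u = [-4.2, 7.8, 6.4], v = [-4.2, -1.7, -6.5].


(u x v)_3 = sum_{j,k} epsilon_{3jk} u_j v_k. Only permutations of (1,2,3) contribute; the two non-zero terms are:
eps_{312} u_1 v_2 = 1 * -4.2 * -1.7 = 7.14
eps_{321} u_2 v_1 = -1 * 7.8 * -4.2 = 32.76
(u x v)_3 = 39.9

39.9


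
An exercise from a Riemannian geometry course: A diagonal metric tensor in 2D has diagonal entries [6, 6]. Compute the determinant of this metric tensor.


For a diagonal metric, the determinant is the product of diagonal entries.
Diagonal entries: 6, 6
det(g) = 6 * 6 = 36

36


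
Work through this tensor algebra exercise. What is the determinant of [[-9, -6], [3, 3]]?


For a 2x2 matrix [[a, b], [c, d]], det = a*d - b*c.
a = -9, b = -6, c = 3, d = 3
a*d = -9 * 3 = -27
b*c = -6 * 3 = -18
det = -27 - -18 = -9

-9


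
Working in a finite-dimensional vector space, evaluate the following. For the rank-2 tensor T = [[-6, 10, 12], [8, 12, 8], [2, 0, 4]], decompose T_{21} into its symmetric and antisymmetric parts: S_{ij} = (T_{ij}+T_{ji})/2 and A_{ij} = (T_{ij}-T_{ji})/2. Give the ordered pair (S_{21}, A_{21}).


T_{21} = 8
T_{12} = 10
S_{21} = (8 + 10)/2 = 18/2 = 9
A_{21} = (8 - 10)/2 = -2/2 = -1
Check: S + A = 9 + -1 = 8 = T_{21}.

(9, -1)


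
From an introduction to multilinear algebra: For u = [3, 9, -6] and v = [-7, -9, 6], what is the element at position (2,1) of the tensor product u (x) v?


The outer product entry T_{ij} = u_i * v_j.
We need i=2, j=1.
u_2 = 9, v_1 = -7
T_{2,1} = 9 * -7 = -63

-63


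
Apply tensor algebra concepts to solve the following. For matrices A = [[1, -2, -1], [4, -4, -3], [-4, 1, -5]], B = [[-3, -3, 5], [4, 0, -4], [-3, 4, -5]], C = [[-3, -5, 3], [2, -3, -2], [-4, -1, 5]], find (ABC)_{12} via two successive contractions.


(ABC)_{12} = sum_m (AB)_{1m} C_{m2}. First compute row 1 of AB.
(AB)_{11} = 1*-3 + -2*4 + -1*-3 = -8
(AB)_{12} = 1*-3 + -2*0 + -1*4 = -7
(AB)_{13} = 1*5 + -2*-4 + -1*-5 = 18
Now contract with column 2 of C:
(AB)_{11} * C_{12} = -8 * -5 = 40
(AB)_{12} * C_{22} = -7 * -3 = 21
(AB)_{13} * C_{32} = 18 * -1 = -18
(ABC)_{12} = 40 + 21 + -18 = 43

43
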